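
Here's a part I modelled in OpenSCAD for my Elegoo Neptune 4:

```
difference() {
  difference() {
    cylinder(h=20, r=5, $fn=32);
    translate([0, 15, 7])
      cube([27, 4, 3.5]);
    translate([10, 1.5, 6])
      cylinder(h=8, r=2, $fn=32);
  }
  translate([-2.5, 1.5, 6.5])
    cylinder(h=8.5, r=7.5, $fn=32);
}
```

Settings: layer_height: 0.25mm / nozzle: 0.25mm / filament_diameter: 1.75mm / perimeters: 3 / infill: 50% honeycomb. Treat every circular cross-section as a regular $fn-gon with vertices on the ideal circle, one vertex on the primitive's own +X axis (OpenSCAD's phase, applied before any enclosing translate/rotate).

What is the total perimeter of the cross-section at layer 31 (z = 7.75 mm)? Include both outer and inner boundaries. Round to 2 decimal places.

13.30 mm

At z = 7.75 mm: the r=5 cylinder contributes a regular 32-gon of circumradius 5 (perimeter = 2·32·5.000·sin(180°/32) = 31.37 mm); the cube at (0, 15) (footprint 27×4) is included at this height (perimeter 62.00 mm); the r=2 cylinder at (10, 1.5) gives a regular 32-gon of circumradius 2 (constant along its height) (perimeter = 2·32·2.000·sin(180°/32) = 12.55 mm); After the difference (first − rest): starting from the r=5 cylinder, the 27×4 cube at (0, 15) misses the remaining region (no effect); the r=2 cylinder at (10, 1.5) misses the remaining region (no effect) — boundary = 31.37 mm; the r=7.5 cylinder at (-2.5, 1.5) gives a regular 32-gon of circumradius 7.5 (constant along its height) (perimeter = 2·32·7.500·sin(180°/32) = 47.05 mm); Subtracting the remaining from the first: starting from that combined region, the r=7.5 cylinder at (-2.5, 1.5) partially overlaps it — only the 76.17 mm² overlap (of its 175.58 mm²) is removed, clipping the outline — boundary = 13.30 mm. Overall, the cross-section is a single solid region. Total boundary length (outer) = 13.30 mm.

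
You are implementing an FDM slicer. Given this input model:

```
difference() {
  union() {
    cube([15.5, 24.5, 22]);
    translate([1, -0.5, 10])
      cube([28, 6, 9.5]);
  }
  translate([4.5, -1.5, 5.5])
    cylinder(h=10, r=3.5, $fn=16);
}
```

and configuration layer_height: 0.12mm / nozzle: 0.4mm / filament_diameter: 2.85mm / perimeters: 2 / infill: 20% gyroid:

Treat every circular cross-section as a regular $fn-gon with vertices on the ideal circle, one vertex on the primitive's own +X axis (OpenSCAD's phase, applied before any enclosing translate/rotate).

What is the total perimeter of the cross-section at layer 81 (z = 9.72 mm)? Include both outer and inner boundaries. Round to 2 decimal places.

81.55 mm

At z = 9.72 mm: the 15.5×24.5 cube contributes its full rectangle (perimeter 80.00 mm); the cube at (1, -0.5) does not reach this height (z outside [10, 19.5]); Taking the union: only the 15.5×24.5 cube is present, so the union is just that shape — boundary = 80.00 mm; the cylinder at (4.5, -1.5): section is a regular 16-gon, circumradius r=3.5 (perimeter = 2·16·3.500·sin(180°/16) = 21.85 mm); After the difference (first − rest): starting from that combined region, the r=3.5 cylinder at (4.5, -1.5) partially overlaps it — only the 8.71 mm² overlap (of its 37.50 mm²) is removed, clipping the outline — boundary = 81.55 mm. Overall, the cross-section is a single solid region. Total boundary length (outer) = 81.55 mm.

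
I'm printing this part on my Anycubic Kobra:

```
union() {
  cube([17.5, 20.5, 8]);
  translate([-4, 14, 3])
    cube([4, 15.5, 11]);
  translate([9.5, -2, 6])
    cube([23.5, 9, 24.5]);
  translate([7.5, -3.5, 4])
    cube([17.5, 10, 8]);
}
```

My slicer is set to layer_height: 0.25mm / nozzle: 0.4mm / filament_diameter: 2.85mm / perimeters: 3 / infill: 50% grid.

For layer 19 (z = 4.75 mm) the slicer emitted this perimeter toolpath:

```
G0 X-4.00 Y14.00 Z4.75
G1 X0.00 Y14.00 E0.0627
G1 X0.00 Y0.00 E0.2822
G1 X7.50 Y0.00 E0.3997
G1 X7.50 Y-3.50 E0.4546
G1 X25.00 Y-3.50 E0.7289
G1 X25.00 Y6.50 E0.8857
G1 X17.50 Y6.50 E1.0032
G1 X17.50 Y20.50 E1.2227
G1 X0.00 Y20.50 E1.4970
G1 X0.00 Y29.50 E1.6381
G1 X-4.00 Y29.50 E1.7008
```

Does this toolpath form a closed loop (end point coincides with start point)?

no

Start point (G0): (-4.00, 14.00). End point (last G1): the path does not return to the start — open.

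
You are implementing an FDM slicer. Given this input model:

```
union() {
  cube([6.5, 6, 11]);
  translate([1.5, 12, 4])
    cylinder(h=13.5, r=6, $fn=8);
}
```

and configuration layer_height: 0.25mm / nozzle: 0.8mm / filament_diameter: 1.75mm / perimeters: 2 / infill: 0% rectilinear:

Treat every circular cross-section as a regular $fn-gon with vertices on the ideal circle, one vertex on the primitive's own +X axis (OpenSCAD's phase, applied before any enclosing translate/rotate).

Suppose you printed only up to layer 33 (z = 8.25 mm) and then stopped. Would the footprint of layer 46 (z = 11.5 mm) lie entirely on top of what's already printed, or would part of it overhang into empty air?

Compare the two slices. At z = 8.25: the 6.5×6 cube contributes its full rectangle (area 39.00 mm²); the r=6 cylinder at (1.5, 12) gives a regular 8-gon of circumradius 6 (constant along its height) (area = (8/2)·6.000²·sin(360°/8) = 101.82 mm²); Taking the union: the 2 present regions are separate (no shared area or edge), so areas and boundary lengths simply add and each stays a separate island — area = 140.82 mm². At z = 11.5: the cube is absent (z outside [0, 11]); the r=6 cylinder at (1.5, 12) gives a regular 8-gon of circumradius 6 (constant along its height) (area = (8/2)·6.000²·sin(360°/8) = 101.82 mm²); Taking the union: only the r=6 cylinder at (1.5, 12) is present, so the union is just that shape — area = 101.82 mm². Checking containment: the cross-section at z = 11.5 is a subset of the cross-section at z = 8.25.

entirely on top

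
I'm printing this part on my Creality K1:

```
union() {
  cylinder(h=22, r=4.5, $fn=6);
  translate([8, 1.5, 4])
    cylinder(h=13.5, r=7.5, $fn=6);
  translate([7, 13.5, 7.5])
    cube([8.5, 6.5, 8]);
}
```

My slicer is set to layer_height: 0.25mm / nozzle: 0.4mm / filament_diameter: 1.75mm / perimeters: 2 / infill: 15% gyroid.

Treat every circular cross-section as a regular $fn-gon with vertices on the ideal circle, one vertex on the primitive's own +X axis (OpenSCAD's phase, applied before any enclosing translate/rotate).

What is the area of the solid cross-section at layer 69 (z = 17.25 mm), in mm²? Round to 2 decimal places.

185.60 mm²

At z = 17.25 mm: the r=4.5 cylinder gives a regular 6-gon of circumradius 4.5 (constant along its height) (area = (6/2)·4.500²·sin(360°/6) = 52.61 mm²); the r=7.5 cylinder at (8, 1.5) gives a regular 6-gon of circumradius 7.5 (constant along its height) (area = (6/2)·7.500²·sin(360°/6) = 146.14 mm²); the cube at (7, 13.5) is not intersected at this z (z outside [7.5, 15.5]); Merging all regions: the regions partially overlap — summed areas 198.75 mm² minus the doubly-counted overlap 13.15 mm² gives 185.60 mm² — area = 185.60 mm². Overall, the cross-section is a single solid region. Net area = 185.60 mm².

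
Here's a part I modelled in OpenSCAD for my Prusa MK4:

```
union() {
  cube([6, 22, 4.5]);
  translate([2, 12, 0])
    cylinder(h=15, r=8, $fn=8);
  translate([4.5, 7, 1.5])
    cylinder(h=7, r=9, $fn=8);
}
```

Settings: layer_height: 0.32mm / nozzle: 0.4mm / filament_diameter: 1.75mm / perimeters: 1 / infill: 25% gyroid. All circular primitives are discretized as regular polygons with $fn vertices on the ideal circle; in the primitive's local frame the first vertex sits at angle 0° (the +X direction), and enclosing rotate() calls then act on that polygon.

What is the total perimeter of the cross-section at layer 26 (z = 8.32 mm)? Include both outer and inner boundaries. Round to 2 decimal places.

At z = 8.32 mm: the cube is not intersected at this z (z outside [0, 4.5]); the r=8 cylinder at (2, 12) contributes a regular 8-gon of circumradius 8 (perimeter = 2·8·8.000·sin(180°/8) = 48.98 mm); the cylinder at (4.5, 7): section is a regular 8-gon, circumradius r=9 (perimeter = 2·8·9.000·sin(180°/8) = 55.11 mm); Merging all regions: the regions partially overlap (shared area 115.26 mm²), so the edge portions inside another operand are dropped and the merged outline is re-measured after clipping — boundary = 63.96 mm. Overall, the cross-section is a single solid region. Total boundary length (outer) = 63.96 mm.

63.96 mm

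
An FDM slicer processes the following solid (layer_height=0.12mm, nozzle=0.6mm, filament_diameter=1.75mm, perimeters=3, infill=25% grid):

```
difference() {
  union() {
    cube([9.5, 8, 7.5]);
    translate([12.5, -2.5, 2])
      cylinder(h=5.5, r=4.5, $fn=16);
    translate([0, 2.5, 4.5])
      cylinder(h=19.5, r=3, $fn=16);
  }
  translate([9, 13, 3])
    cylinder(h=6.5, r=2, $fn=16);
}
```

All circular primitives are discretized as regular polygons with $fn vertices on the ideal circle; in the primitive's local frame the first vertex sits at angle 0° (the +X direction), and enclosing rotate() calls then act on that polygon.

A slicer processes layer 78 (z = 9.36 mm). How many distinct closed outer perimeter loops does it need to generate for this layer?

1

At z = 9.36 mm: the cube is absent (z outside [0, 7.5]); the cylinder at (12.5, -2.5) is absent (z outside [2, 7.5]); the cylinder at (0, 2.5): section is a regular 16-gon, circumradius r=3; Taking the union: only the r=3 cylinder at (0, 2.5) is present, so the union is just that shape — 1 connected region; the cylinder at (9, 13): section is a regular 16-gon, circumradius r=2; Taking the first minus the rest: starting from that combined region, the r=2 cylinder at (9, 13) misses the remaining region (no effect) — 1 connected region. The result has 1 disconnected region.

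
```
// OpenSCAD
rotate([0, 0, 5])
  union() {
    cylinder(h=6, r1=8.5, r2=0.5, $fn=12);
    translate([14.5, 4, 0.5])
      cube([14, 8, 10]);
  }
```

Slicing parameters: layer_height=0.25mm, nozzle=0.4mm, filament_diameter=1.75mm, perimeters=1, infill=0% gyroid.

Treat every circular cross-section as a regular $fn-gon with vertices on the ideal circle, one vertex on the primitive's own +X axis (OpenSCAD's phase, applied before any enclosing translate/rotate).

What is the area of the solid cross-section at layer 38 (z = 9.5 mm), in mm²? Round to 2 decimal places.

112.00 mm²

At z = 9.5 mm: the cone does not reach this height (z outside [0, 6]); the cube at (14.5, 4) is present — its section is the full 14×8 rectangle (area 112.00 mm²); Combining (union): only the 14×8 cube at (14.5, 4) is present, so the union is just that shape — area = 112.00 mm²; (whole slice rotated 5° about Z — lengths, areas and connectivity unchanged). Overall, the cross-section is a single solid region. Net area = 112.00 mm².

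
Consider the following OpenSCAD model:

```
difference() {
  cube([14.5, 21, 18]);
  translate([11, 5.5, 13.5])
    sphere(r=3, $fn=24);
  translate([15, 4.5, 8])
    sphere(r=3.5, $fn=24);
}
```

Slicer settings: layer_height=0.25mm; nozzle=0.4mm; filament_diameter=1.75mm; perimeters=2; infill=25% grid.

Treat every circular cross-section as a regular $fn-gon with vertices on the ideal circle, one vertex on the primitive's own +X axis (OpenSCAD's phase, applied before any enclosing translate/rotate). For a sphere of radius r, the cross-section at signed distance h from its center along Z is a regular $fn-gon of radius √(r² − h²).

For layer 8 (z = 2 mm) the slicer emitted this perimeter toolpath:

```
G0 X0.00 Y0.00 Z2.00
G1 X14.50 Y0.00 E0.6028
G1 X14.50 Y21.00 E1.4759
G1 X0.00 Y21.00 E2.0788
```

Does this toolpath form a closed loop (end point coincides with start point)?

no

Start point (G0): (0.00, 0.00). End point (last G1): the path does not return to the start — open.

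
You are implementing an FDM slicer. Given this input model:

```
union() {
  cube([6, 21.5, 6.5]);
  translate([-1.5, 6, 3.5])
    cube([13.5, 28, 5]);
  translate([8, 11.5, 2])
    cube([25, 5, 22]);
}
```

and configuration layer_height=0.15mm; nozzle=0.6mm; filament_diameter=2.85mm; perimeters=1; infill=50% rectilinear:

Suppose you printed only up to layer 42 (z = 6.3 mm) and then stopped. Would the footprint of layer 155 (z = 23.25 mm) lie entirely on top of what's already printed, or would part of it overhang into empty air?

Compare the two slices. At z = 6.3: the 6×21.5 cube contributes its full rectangle (area 129.00 mm²); the cube at (-1.5, 6) is present — its section is the full 13.5×28 rectangle (area 378.00 mm²); the cube at (8, 11.5) (footprint 25×5) is included at this height (area 125.00 mm²); Combining (union): the regions partially overlap — summed areas 632.00 mm² minus the doubly-counted overlap 113.00 mm² gives 519.00 mm² — area = 519.00 mm². At z = 23.25: the cube does not reach this height (z outside [0, 6.5]); the cube at (-1.5, 6) is absent (z outside [3.5, 8.5]); the cube at (8, 11.5) (footprint 25×5) is included at this height (area 125.00 mm²); Merging all regions: only the 25×5 cube at (8, 11.5) is present, so the union is just that shape — area = 125.00 mm². Checking containment: the cross-section at z = 23.25 is a subset of the cross-section at z = 6.3.

entirely on top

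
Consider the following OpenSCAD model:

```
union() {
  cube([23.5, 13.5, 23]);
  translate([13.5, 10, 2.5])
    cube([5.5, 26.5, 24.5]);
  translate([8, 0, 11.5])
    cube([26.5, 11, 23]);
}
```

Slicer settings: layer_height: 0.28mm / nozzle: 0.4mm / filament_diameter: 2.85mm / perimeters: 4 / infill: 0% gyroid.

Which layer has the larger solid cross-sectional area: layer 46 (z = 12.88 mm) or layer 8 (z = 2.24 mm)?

Layer 46 (z = 12.88): the cube is present — its section is the full 23.5×13.5 rectangle (area 317.25 mm²); the 5.5×26.5 cube at (13.5, 10) contributes its full rectangle (area 145.75 mm²); the cube at (8, 0) is present — its section is the full 26.5×11 rectangle (area 291.50 mm²); Merging all regions: the regions partially overlap — summed areas 754.50 mm² minus the doubly-counted overlap 189.75 mm² gives 564.75 mm² — area = 564.75 mm². So its area = 564.75 mm². Layer 8 (z = 2.24): the 23.5×13.5 cube contributes its full rectangle (area 317.25 mm²); the cube at (13.5, 10) is not intersected at this z (z outside [2.5, 27]); the cube at (8, 0) does not reach this height (z outside [11.5, 34.5]); Taking the union: only the 23.5×13.5 cube is present, so the union is just that shape — area = 317.25 mm². So its area = 317.25 mm². Layer 46 is larger (564.75 vs 317.25 mm²).

layer 46 (z = 12.88 mm)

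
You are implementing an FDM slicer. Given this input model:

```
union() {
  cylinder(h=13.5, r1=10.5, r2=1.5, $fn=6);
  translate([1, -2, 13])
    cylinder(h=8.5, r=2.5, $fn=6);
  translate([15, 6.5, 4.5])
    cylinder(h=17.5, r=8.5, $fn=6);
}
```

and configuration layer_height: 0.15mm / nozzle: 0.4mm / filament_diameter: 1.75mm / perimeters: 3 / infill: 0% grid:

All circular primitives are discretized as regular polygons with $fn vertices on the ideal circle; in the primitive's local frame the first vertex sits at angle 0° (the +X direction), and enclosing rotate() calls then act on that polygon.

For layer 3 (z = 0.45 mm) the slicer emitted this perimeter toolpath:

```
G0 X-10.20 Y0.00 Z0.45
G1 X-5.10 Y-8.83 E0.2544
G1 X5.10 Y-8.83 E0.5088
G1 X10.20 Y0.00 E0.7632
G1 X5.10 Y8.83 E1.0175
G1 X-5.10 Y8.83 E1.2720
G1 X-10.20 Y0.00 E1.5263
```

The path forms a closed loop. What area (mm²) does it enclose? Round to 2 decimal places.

270.20 mm²

Apply the shoelace formula to the sequence of (X, Y) vertices; enclosed area = 270.20 mm².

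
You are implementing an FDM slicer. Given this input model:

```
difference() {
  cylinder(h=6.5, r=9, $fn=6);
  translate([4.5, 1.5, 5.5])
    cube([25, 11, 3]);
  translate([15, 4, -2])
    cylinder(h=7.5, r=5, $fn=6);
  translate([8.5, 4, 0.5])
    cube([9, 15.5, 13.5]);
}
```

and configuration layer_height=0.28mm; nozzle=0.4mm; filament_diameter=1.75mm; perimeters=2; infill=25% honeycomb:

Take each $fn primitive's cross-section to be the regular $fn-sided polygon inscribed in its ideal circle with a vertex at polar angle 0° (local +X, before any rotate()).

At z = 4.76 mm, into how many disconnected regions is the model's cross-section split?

At z = 4.76 mm: the cylinder: section is a regular 6-gon, circumradius r=9; the cube at (4.5, 1.5) is not intersected at this z (z outside [5.5, 8.5]); the cylinder at (15, 4): section is a regular 6-gon, circumradius r=5; the cube at (8.5, 4) (footprint 9×15.5) is included at this height; After the difference (first − rest): starting from the r=9 cylinder, the r=5 cylinder at (15, 4) misses the remaining region (no effect); the 9×15.5 cube at (8.5, 4) misses the remaining region (no effect) — 1 connected region. The result has 1 disconnected region.

1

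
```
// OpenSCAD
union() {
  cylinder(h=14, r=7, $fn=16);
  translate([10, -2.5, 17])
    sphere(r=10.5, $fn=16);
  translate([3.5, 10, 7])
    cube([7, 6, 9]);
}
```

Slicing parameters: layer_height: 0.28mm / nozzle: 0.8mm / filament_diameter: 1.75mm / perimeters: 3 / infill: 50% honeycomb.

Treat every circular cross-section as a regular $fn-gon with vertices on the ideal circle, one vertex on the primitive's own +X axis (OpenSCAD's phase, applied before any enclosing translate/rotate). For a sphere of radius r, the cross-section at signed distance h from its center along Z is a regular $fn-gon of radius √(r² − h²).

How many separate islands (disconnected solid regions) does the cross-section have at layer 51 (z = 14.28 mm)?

At z = 14.28 mm: the cylinder is absent (z outside [0, 14]); the r=10.5 sphere at (10, -2.5) contributes a regular 16-gon of circumradius √(10.5²−2.72²) = 10.142; the cube at (3.5, 10) (footprint 7×6) is included at this height; Merging all regions: the 2 present regions are separate (no shared area or edge), so areas and boundary lengths simply add and each stays a separate island — 2 connected regions. Overall, the cross-section has 2 separate islands. Island count = 2.

2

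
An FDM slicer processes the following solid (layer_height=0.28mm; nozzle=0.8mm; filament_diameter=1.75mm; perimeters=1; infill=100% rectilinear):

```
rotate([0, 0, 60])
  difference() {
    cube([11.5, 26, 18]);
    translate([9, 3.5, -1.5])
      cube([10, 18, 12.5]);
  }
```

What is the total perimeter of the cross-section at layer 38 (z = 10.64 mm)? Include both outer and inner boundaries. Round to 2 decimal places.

At z = 10.64 mm: the cube (footprint 11.5×26) is included at this height (perimeter 75.00 mm); the cube at (9, 3.5) is present — its section is the full 10×18 rectangle (perimeter 56.00 mm); Subtracting the remaining from the first: starting from the 11.5×26 cube, the 10×18 cube at (9, 3.5) partially overlaps it — only the 45.00 mm² overlap (of its 180.00 mm²) is removed, clipping the outline — boundary = 80.00 mm; (rotated 60° about Z; rotation is an isometry so areas/perimeters/island counts are preserved). Overall, the cross-section is a single solid region. Total boundary length (outer) = 80.00 mm.

80.00 mm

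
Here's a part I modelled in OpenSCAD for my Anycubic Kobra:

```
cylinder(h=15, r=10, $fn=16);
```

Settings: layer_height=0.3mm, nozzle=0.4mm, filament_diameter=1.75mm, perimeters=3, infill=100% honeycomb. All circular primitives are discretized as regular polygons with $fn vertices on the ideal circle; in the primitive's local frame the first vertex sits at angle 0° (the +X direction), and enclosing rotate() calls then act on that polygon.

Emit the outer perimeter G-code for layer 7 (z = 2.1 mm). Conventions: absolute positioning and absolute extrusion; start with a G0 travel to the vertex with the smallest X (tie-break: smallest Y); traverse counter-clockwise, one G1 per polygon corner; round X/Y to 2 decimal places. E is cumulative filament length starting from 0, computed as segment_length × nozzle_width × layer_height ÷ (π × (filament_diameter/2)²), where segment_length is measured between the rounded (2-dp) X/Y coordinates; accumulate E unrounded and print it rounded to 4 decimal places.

G0 X-10.00 Y0.00 Z2.10
G1 X-9.24 Y-3.83 E0.1948
G1 X-7.07 Y-7.07 E0.3894
G1 X-3.83 Y-9.24 E0.5839
G1 X0.00 Y-10.00 E0.7787
G1 X3.83 Y-9.24 E0.9735
G1 X7.07 Y-7.07 E1.1681
G1 X9.24 Y-3.83 E1.3626
G1 X10.00 Y0.00 E1.5574
G1 X9.24 Y3.83 E1.7522
G1 X7.07 Y7.07 E1.9468
G1 X3.83 Y9.24 E2.1413
G1 X0.00 Y10.00 E2.3361
G1 X-3.83 Y9.24 E2.5309
G1 X-7.07 Y7.07 E2.7255
G1 X-9.24 Y3.83 E2.9200
G1 X-10.00 Y0.00 E3.1148

At z = 2.1 mm: the r=10 cylinder gives a regular 16-gon of circumradius 10 (constant along its height). The outline is a single polygon with 16 vertices. Extrusion per mm of travel: 0.4 × 0.3 / (π × 0.875²) = 0.049890. Accumulating E over each segment gives final E = 3.1148.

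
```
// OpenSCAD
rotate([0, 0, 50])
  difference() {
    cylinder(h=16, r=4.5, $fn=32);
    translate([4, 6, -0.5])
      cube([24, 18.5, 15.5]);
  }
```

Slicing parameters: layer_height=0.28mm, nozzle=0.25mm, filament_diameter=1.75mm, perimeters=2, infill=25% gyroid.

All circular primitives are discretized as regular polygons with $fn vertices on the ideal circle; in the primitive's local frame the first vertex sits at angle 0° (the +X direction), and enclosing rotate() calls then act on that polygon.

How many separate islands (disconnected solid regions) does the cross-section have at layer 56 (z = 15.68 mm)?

At z = 15.68 mm: the cylinder: section is a regular 32-gon, circumradius r=4.5; the cube at (4, 6) does not reach this height (z outside [-0.5, 15]); After the difference (first − rest): none of the subtracted shapes is present at this height, so the r=4.5 cylinder is unchanged — 1 connected region; (rotated 50° about Z; rotation is an isometry so areas/perimeters/island counts are preserved). Overall, the cross-section is a single solid region. Island count = 1.

1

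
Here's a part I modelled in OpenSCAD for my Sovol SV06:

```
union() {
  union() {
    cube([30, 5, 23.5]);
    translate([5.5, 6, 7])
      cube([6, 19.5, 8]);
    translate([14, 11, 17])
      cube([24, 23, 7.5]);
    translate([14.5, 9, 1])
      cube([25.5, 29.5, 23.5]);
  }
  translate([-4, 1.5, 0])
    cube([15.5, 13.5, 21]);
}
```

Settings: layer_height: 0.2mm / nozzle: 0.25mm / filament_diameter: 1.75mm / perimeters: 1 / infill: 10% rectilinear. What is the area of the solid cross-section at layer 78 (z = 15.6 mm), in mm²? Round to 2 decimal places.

1071.25 mm²

At z = 15.6 mm: the cube is present — its section is the full 30×5 rectangle (area 150.00 mm²); the cube at (5.5, 6) does not reach this height (z outside [7, 15]); the cube at (14, 11) is absent (z outside [17, 24.5]); the cube at (14.5, 9) (footprint 25.5×29.5) is included at this height (area 752.25 mm²); Merging all regions: the 2 present regions are separate (no shared area or edge), so areas and boundary lengths simply add and each stays a separate island — area = 902.25 mm²; the cube at (-4, 1.5) (footprint 15.5×13.5) is included at this height (area 209.25 mm²); Taking the union: the regions partially overlap — summed areas 1111.50 mm² minus the doubly-counted overlap 40.25 mm² gives 1071.25 mm² — area = 1071.25 mm². Overall, the cross-section has 2 separate islands. Net area = 1071.25 mm².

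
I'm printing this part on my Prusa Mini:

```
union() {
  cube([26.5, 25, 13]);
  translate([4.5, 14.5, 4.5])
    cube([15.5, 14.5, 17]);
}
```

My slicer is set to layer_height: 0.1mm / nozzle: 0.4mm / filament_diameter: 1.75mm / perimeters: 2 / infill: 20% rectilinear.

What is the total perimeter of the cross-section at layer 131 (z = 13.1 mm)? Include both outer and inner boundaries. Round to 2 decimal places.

60.00 mm

At z = 13.1 mm: the cube is absent (z outside [0, 13]); the cube at (4.5, 14.5) is present — its section is the full 15.5×14.5 rectangle (perimeter 60.00 mm); Merging all regions: only the 15.5×14.5 cube at (4.5, 14.5) is present, so the union is just that shape — boundary = 60.00 mm. Overall, the cross-section is a single solid region. Total boundary length (outer) = 60.00 mm.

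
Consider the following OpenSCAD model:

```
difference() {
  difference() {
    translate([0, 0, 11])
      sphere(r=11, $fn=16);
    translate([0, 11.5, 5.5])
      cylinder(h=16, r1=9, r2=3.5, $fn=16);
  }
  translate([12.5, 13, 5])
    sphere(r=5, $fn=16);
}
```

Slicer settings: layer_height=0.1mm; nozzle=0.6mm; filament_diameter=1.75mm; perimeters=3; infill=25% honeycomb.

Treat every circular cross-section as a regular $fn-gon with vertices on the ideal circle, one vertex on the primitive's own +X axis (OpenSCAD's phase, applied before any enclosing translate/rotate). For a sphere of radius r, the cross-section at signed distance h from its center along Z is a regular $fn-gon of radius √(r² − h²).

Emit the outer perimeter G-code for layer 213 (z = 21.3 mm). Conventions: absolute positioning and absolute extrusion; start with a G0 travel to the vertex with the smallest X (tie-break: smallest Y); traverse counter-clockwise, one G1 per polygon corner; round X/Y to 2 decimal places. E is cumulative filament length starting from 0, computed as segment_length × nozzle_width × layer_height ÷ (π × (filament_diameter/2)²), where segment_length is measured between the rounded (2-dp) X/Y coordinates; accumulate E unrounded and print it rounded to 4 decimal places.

G0 X-3.86 Y0.00 Z21.30
G1 X-3.57 Y-1.48 E0.0376
G1 X-2.73 Y-2.73 E0.0752
G1 X-1.48 Y-3.57 E0.1128
G1 X0.00 Y-3.86 E0.1504
G1 X1.48 Y-3.57 E0.1880
G1 X2.73 Y-2.73 E0.2256
G1 X3.57 Y-1.48 E0.2631
G1 X3.86 Y0.00 E0.3008
G1 X3.57 Y1.48 E0.3384
G1 X2.73 Y2.73 E0.3759
G1 X1.48 Y3.57 E0.4135
G1 X0.00 Y3.86 E0.4511
G1 X-1.48 Y3.57 E0.4888
G1 X-2.73 Y2.73 E0.5263
G1 X-3.57 Y1.48 E0.5639
G1 X-3.86 Y0.00 E0.6015

At z = 21.3 mm: the r=11 sphere contributes a regular 16-gon of circumradius √(11²−10.3²) = 3.861; the cone at (0, 11.5): at t=0.988 of its height the radius interpolates to r₁+(r₂−r₁)t = 3.569, giving a regular 16-gon of that circumradius; Taking the first minus the rest: starting from the r=11 sphere, the cone at (0, 11.5) misses the remaining region (no effect) — 1 connected region; the sphere at (12.5, 13) is absent (|z−center|=16.300 > r=5); Subtracting the remaining from the first: none of the subtracted shapes is present at this height, so the result so far is unchanged — 1 connected region. The outline is a single polygon with 16 vertices. Extrusion per mm of travel: 0.6 × 0.1 / (π × 0.875²) = 0.024945. Accumulating E over each segment gives final E = 0.6015.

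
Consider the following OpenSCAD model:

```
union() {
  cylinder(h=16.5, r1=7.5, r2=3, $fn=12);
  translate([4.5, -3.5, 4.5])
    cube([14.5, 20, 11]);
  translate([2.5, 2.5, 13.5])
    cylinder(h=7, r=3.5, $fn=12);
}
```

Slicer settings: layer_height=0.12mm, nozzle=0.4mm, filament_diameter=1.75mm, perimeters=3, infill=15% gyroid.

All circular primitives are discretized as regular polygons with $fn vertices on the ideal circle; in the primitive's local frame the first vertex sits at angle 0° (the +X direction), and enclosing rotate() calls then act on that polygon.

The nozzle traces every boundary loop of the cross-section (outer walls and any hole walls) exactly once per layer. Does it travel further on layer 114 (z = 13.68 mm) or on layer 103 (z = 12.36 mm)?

layer 103 (z = 12.36 mm)

Layer 114 (z = 13.68): the cone contributes a regular 12-gon of circumradius 3.769 (interpolated between r1=7.5 and r2=3 at t=0.829) (perimeter = 2·12·3.769·sin(180°/12) = 23.41 mm); the cube at (4.5, -3.5) is present — its section is the full 14.5×20 rectangle (perimeter 69.00 mm); the r=3.5 cylinder at (2.5, 2.5) contributes a regular 12-gon of circumradius 3.5 (perimeter = 2·12·3.500·sin(180°/12) = 21.74 mm); Taking the union: the regions partially overlap (shared area 21.07 mm²), so the edge portions inside another operand are dropped and the merged outline is re-measured after clipping — boundary = 87.06 mm. So its perimeter = 87.06 mm. Layer 103 (z = 12.36): the cone (r1=7.5→r2=3) has section circumradius 4.129 here — a regular 12-gon (perimeter = 2·12·4.129·sin(180°/12) = 25.65 mm); the 14.5×20 cube at (4.5, -3.5) contributes its full rectangle (perimeter 69.00 mm); the cylinder at (2.5, 2.5) does not reach this height (z outside [13.5, 20.5]); Merging all regions: the 2 present regions are separate (no shared area or edge), so areas and boundary lengths simply add and each stays a separate island — boundary = 94.65 mm. So its perimeter = 94.65 mm. Layer 103 is larger (94.65 vs 87.06 mm).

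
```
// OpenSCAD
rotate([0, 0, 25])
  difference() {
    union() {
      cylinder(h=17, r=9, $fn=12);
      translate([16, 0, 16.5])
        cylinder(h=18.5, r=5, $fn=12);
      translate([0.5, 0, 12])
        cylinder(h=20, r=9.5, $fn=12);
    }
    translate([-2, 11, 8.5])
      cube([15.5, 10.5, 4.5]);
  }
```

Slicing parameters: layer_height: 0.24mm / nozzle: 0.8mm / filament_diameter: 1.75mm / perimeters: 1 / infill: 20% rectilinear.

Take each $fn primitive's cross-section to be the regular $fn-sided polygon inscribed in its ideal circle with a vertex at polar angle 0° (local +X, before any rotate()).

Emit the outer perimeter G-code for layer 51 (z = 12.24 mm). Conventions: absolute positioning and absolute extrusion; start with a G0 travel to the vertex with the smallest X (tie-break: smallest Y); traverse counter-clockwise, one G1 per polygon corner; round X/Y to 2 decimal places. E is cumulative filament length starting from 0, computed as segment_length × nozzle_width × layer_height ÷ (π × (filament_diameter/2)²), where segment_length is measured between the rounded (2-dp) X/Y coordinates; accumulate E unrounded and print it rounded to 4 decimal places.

At z = 12.24 mm: the cylinder: section is a regular 12-gon, circumradius r=9; the cylinder at (16, 0) does not reach this height (z outside [16.5, 35]); the r=9.5 cylinder at (0.5, 0) gives a regular 12-gon of circumradius 9.5 (constant along its height); Merging all regions: the r=9 cylinder lies entirely inside the r=9.5 cylinder at (0.5, 0), so the union is just the r=9.5 cylinder at (0.5, 0) — 1 connected region; the cube at (-2, 11) is present — its section is the full 15.5×10.5 rectangle; After the difference (first − rest): starting from the result so far, the 15.5×10.5 cube at (-2, 11) misses the remaining region (no effect) — 1 connected region; (rotated 25° about Z; rotation is an isometry so areas/perimeters/island counts are preserved). The outline is a single polygon with 12 vertices. Extrusion per mm of travel: 0.8 × 0.24 / (π × 0.875²) = 0.079824. Accumulating E over each segment gives final E = 4.7109.

G0 X-9.01 Y1.04 Z12.24
G1 X-8.16 Y-3.80 E0.3923
G1 X-5.00 Y-7.57 E0.7849
G1 X-0.37 Y-9.25 E1.1781
G1 X4.47 Y-8.40 E1.5704
G1 X8.24 Y-5.24 E1.9630
G1 X9.92 Y-0.62 E2.3554
G1 X9.06 Y4.23 E2.7486
G1 X5.90 Y7.99 E3.1407
G1 X1.28 Y9.68 E3.5334
G1 X-3.56 Y8.82 E3.9258
G1 X-7.33 Y5.66 E4.3185
G1 X-9.01 Y1.04 E4.7109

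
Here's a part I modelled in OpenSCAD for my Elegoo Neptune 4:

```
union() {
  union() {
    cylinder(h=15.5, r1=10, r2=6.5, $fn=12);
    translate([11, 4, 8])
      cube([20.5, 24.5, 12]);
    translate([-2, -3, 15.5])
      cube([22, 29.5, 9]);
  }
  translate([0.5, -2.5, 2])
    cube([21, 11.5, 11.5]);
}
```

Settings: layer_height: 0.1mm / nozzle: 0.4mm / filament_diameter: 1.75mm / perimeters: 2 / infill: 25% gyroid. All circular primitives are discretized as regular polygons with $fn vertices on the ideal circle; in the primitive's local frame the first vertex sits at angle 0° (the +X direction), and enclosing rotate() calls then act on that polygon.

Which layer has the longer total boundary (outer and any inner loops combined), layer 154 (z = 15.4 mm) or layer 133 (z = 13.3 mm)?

layer 133 (z = 13.3 mm)

Layer 154 (z = 15.4): the cone: at t=0.994 of its height the radius interpolates to r₁+(r₂−r₁)t = 6.523, giving a regular 12-gon of that circumradius (perimeter = 2·12·6.523·sin(180°/12) = 40.52 mm); the cube at (11, 4) is present — its section is the full 20.5×24.5 rectangle (perimeter 90.00 mm); the cube at (-2, -3) is not intersected at this z (z outside [15.5, 24.5]); Taking the union: the 2 present regions are separate (no shared area or edge), so areas and boundary lengths simply add and each stays a separate island — boundary = 130.52 mm; the cube at (0.5, -2.5) does not reach this height (z outside [2, 13.5]); Combining (union): only the result so far is present, so the union is just that shape — boundary = 130.52 mm. So its perimeter = 130.52 mm. Layer 133 (z = 13.3): the cone: at t=0.858 of its height the radius interpolates to r₁+(r₂−r₁)t = 6.997, giving a regular 12-gon of that circumradius (perimeter = 2·12·6.997·sin(180°/12) = 43.46 mm); the cube at (11, 4) (footprint 20.5×24.5) is included at this height (perimeter 90.00 mm); the cube at (-2, -3) is absent (z outside [15.5, 24.5]); Taking the union: the 2 present regions are separate (no shared area or edge), so areas and boundary lengths simply add and each stays a separate island — boundary = 133.46 mm; the 21×11.5 cube at (0.5, -2.5) contributes its full rectangle (perimeter 65.00 mm); Taking the union: the regions partially overlap (shared area 101.16 mm²), so the edge portions inside another operand are dropped and the merged outline is re-measured after clipping — boundary = 139.34 mm. So its perimeter = 139.34 mm. Layer 133 is larger (139.34 vs 130.52 mm).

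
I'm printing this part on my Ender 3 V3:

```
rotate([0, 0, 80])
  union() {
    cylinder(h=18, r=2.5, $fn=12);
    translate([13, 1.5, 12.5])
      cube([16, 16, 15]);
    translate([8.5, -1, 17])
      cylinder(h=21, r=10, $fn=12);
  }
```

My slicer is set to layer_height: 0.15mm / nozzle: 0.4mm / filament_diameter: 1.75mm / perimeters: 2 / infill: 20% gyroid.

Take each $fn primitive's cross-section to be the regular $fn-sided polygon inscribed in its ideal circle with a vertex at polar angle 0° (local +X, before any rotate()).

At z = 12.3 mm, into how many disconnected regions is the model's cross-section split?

1

At z = 12.3 mm: the r=2.5 cylinder contributes a regular 12-gon of circumradius 2.5; the cube at (13, 1.5) does not reach this height (z outside [12.5, 27.5]); the cylinder at (8.5, -1) does not reach this height (z outside [17, 38]); Taking the union: only the r=2.5 cylinder is present, so the union is just that shape — 1 connected region; (rotated 80° about Z; rotation is an isometry so areas/perimeters/island counts are preserved). The result has 1 disconnected region.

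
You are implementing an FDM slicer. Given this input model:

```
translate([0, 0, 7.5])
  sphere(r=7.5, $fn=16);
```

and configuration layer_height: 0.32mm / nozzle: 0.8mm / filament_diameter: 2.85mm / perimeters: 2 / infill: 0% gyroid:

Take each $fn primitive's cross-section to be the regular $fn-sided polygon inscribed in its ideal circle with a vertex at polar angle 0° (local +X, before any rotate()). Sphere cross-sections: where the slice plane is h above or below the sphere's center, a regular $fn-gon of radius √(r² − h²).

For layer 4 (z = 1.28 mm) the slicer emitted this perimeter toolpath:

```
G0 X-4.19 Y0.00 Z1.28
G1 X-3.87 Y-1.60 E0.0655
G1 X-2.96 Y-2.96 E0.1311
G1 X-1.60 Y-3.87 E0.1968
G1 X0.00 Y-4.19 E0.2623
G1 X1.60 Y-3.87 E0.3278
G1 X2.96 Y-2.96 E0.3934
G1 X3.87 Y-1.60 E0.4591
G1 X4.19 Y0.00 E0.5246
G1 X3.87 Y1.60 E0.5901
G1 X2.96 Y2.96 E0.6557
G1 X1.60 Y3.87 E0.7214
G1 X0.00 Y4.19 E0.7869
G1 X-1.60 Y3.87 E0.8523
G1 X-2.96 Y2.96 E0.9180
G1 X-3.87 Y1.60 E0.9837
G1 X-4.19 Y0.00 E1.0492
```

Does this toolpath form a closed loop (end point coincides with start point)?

Start point (G0): (-4.19, 0.00). End point (last G1): the path returns to the start — closed.

yes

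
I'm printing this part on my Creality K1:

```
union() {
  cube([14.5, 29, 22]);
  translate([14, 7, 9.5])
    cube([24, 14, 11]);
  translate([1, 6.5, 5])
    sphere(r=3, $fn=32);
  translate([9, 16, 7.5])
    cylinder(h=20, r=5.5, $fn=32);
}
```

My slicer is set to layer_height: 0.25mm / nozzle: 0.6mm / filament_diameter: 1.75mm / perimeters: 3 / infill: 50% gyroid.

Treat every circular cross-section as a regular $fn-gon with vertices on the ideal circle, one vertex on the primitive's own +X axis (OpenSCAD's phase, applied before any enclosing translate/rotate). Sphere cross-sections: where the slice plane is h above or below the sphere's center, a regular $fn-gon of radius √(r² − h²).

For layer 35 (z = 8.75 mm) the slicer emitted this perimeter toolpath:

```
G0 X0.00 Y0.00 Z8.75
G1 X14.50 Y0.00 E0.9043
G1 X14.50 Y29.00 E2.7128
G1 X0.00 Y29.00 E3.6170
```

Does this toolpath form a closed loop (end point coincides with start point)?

no

Start point (G0): (0.00, 0.00). End point (last G1): the path does not return to the start — open.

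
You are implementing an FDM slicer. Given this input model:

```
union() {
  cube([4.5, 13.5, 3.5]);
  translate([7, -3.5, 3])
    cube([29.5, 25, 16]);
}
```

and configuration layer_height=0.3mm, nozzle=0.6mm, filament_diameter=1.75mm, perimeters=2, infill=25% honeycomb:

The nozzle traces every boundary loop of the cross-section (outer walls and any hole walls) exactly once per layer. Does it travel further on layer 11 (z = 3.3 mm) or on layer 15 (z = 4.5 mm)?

layer 11 (z = 3.3 mm)

Layer 11 (z = 3.3): the cube is present — its section is the full 4.5×13.5 rectangle (perimeter 36.00 mm); the cube at (7, -3.5) (footprint 29.5×25) is included at this height (perimeter 109.00 mm); Merging all regions: the 2 present regions are separate (no shared area or edge), so areas and boundary lengths simply add and each stays a separate island — boundary = 145.00 mm. So its perimeter = 145.00 mm. Layer 15 (z = 4.5): the cube is absent (z outside [0, 3.5]); the 29.5×25 cube at (7, -3.5) contributes its full rectangle (perimeter 109.00 mm); Combining (union): only the 29.5×25 cube at (7, -3.5) is present, so the union is just that shape — boundary = 109.00 mm. So its perimeter = 109.00 mm. Layer 11 is larger (145.00 vs 109.00 mm).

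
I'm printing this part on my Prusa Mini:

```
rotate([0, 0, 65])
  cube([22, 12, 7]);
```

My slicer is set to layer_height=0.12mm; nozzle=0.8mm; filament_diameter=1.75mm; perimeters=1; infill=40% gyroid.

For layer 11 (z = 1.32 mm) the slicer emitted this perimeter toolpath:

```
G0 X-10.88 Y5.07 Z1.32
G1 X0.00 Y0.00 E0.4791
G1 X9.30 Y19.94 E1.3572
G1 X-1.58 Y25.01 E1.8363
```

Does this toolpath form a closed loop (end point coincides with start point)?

Start point (G0): (-10.88, 5.07). End point (last G1): the path does not return to the start — open.

no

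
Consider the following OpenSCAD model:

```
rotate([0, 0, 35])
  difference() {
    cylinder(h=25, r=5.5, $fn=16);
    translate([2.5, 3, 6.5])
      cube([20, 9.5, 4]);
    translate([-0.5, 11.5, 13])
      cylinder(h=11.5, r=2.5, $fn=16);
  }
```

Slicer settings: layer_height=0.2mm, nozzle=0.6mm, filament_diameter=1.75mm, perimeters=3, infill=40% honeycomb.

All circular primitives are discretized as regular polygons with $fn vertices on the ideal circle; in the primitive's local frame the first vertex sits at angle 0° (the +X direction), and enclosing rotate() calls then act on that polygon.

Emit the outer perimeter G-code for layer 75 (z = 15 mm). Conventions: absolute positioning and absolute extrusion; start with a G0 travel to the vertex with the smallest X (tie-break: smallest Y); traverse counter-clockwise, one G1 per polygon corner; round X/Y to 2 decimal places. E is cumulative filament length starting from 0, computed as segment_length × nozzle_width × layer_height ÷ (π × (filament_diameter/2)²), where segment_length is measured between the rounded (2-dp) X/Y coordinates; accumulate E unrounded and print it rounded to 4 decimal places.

G0 X-5.42 Y0.96 Z15.00
G1 X-5.37 Y-1.19 E0.1073
G1 X-4.51 Y-3.15 E0.2141
G1 X-2.96 Y-4.64 E0.3213
G1 X-0.96 Y-5.42 E0.4284
G1 X1.19 Y-5.37 E0.5357
G1 X3.15 Y-4.51 E0.6425
G1 X4.64 Y-2.96 E0.7498
G1 X5.42 Y-0.96 E0.8569
G1 X5.37 Y1.19 E0.9642
G1 X4.51 Y3.15 E1.0710
G1 X2.96 Y4.64 E1.1782
G1 X0.96 Y5.42 E1.2853
G1 X-1.19 Y5.37 E1.3926
G1 X-3.15 Y4.51 E1.4994
G1 X-4.64 Y2.96 E1.6067
G1 X-5.42 Y0.96 E1.7138

At z = 15 mm: the r=5.5 cylinder gives a regular 16-gon of circumradius 5.5 (constant along its height); the cube at (2.5, 3) is absent (z outside [6.5, 10.5]); the cylinder at (-0.5, 11.5): section is a regular 16-gon, circumradius r=2.5; After the difference (first − rest): starting from the r=5.5 cylinder, the r=2.5 cylinder at (-0.5, 11.5) misses the remaining region (no effect) — 1 connected region; (whole slice rotated 35° about Z — lengths, areas and connectivity unchanged). The outline is a single polygon with 16 vertices. Extrusion per mm of travel: 0.6 × 0.2 / (π × 0.875²) = 0.049890. Accumulating E over each segment gives final E = 1.7138.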